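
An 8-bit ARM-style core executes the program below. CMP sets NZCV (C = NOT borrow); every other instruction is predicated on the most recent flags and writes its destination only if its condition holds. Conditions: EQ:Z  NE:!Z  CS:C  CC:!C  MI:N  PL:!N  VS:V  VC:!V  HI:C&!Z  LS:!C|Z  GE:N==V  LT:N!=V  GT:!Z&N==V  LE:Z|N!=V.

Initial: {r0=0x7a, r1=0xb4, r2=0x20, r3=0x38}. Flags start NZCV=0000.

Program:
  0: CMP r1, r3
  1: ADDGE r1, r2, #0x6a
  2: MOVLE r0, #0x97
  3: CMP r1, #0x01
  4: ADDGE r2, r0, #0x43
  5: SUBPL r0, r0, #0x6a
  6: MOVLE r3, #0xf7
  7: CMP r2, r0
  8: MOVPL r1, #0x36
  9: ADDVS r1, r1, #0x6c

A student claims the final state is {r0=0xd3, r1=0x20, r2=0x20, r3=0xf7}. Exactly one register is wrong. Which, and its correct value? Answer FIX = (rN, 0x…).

FIX = (r0, 0x97)

0: ✓ CMP  NZCV=0011
1: · ADDGE
2: ✓ MOVLE  r0←0x97
3: ✓ CMP  NZCV=1010
4: · ADDGE
5: · SUBPL
6: ✓ MOVLE  r3←0xf7
7: ✓ CMP  NZCV=1001
8: · MOVPL
9: ✓ ADDVS  r1←0x20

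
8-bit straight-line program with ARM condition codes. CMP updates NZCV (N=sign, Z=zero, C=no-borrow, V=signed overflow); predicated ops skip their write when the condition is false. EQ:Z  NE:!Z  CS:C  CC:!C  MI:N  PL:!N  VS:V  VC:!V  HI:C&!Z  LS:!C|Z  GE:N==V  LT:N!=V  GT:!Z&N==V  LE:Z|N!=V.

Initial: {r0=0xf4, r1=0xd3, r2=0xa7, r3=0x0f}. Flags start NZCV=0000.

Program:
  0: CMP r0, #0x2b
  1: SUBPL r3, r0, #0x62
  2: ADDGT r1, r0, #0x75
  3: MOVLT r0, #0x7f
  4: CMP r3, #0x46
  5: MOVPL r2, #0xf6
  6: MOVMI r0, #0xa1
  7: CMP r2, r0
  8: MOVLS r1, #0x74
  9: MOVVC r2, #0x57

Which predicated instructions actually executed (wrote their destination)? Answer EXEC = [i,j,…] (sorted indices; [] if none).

0: ✓ CMP  NZCV=1010
1: · SUBPL
2: · ADDGT
3: ✓ MOVLT  r0←0x7f
4: ✓ CMP  NZCV=1000
5: · MOVPL
6: ✓ MOVMI  r0←0xa1
7: ✓ CMP  NZCV=0010
8: · MOVLS
9: ✓ MOVVC  r2←0x57

EXEC = [3,6,9]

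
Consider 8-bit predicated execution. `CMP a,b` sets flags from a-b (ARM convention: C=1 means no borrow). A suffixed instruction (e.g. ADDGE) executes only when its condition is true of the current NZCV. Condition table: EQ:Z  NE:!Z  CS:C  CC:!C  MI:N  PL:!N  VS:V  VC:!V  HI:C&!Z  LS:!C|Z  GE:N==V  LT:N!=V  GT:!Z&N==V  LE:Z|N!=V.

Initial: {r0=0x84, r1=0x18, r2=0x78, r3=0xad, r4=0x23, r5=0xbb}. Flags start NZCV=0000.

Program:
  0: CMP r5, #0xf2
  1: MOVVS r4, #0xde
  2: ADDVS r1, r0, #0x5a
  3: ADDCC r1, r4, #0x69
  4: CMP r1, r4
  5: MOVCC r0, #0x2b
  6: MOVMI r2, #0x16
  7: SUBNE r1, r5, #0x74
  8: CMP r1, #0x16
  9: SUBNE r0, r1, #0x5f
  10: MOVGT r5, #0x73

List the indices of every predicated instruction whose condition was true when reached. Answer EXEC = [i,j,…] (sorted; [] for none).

0: ✓ CMP  NZCV=1000
1: · MOVVS
2: · ADDVS
3: ✓ ADDCC  r1←0x8c
4: ✓ CMP  NZCV=0011
5: · MOVCC
6: · MOVMI
7: ✓ SUBNE  r1←0x47
8: ✓ CMP  NZCV=0010
9: ✓ SUBNE  r0←0xe8
10: ✓ MOVGT  r5←0x73

EXEC = [3,7,9,10]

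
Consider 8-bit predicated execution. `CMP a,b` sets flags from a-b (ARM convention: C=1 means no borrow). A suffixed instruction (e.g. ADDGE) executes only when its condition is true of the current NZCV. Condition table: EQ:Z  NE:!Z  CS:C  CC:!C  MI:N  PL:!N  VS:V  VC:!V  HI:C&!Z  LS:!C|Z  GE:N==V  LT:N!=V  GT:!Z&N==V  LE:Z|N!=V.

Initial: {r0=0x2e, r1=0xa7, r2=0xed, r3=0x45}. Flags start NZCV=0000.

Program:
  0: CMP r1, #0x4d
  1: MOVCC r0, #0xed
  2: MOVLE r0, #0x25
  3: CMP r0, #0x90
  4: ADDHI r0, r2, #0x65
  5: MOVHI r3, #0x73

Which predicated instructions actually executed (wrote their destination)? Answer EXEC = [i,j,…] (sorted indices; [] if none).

EXEC = [2]

0: ✓ CMP  NZCV=0011
1: · MOVCC
2: ✓ MOVLE  r0←0x25
3: ✓ CMP  NZCV=1001
4: · ADDHI
5: · MOVHI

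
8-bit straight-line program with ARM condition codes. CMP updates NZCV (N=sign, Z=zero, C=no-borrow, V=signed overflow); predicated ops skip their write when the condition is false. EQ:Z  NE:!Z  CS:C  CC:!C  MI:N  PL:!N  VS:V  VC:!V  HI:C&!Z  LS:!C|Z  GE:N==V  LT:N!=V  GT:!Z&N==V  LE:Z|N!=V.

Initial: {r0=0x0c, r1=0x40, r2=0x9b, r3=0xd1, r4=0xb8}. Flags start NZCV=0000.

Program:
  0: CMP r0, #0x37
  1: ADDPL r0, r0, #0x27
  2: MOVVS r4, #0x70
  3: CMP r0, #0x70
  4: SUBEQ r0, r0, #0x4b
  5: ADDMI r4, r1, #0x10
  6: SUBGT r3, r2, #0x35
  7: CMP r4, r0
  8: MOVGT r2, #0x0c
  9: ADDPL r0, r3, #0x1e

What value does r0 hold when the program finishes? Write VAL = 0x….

VAL = 0xef

[0] flags=1000 → (cmp)
[1] flags=1000 PL?F → skip
[2] flags=1000 VS?F → skip
[3] flags=1000 → (cmp)
[4] flags=1000 EQ?F → skip
[5] flags=1000 MI?T → r4=0x50
[6] flags=1000 GT?F → skip
[7] flags=0010 → (cmp)
[8] flags=0010 GT?T → r2=0x0c
[9] flags=0010 PL?T → r0=0xef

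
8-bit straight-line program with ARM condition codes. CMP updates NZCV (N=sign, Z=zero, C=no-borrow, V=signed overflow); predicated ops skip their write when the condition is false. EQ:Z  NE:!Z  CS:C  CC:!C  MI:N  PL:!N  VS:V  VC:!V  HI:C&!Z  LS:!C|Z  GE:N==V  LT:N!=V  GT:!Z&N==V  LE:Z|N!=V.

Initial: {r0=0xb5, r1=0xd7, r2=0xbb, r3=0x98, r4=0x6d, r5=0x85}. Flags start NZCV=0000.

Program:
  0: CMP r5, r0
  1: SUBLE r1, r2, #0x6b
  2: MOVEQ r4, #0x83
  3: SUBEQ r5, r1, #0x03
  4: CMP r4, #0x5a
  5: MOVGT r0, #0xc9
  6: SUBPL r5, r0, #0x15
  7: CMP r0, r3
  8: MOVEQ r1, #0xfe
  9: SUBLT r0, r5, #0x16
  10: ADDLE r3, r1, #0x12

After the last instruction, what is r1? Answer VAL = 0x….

0: ✓ CMP  NZCV=1000
1: ✓ SUBLE  r1←0x50
2: · MOVEQ
3: · SUBEQ
4: ✓ CMP  NZCV=0010
5: ✓ MOVGT  r0←0xc9
6: ✓ SUBPL  r5←0xb4
7: ✓ CMP  NZCV=0010
8: · MOVEQ
9: · SUBLT
10: · ADDLE

VAL = 0x50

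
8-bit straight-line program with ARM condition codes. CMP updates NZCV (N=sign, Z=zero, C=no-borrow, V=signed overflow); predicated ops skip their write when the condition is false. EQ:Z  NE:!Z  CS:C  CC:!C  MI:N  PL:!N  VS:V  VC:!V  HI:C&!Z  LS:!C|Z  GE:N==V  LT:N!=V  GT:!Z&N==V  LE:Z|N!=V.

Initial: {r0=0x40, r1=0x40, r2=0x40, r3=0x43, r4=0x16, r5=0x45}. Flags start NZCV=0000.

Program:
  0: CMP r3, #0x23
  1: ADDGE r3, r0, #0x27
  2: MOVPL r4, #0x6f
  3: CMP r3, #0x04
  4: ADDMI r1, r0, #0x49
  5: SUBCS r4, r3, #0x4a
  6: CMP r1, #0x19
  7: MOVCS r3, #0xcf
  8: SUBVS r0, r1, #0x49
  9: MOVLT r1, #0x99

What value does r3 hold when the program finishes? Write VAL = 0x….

[0] flags=0010 → (cmp)
[1] flags=0010 GE?T → r3=0x67
[2] flags=0010 PL?T → r4=0x6f
[3] flags=0010 → (cmp)
[4] flags=0010 MI?F → skip
[5] flags=0010 CS?T → r4=0x1d
[6] flags=0010 → (cmp)
[7] flags=0010 CS?T → r3=0xcf
[8] flags=0010 VS?F → skip
[9] flags=0010 LT?F → skip

VAL = 0xcf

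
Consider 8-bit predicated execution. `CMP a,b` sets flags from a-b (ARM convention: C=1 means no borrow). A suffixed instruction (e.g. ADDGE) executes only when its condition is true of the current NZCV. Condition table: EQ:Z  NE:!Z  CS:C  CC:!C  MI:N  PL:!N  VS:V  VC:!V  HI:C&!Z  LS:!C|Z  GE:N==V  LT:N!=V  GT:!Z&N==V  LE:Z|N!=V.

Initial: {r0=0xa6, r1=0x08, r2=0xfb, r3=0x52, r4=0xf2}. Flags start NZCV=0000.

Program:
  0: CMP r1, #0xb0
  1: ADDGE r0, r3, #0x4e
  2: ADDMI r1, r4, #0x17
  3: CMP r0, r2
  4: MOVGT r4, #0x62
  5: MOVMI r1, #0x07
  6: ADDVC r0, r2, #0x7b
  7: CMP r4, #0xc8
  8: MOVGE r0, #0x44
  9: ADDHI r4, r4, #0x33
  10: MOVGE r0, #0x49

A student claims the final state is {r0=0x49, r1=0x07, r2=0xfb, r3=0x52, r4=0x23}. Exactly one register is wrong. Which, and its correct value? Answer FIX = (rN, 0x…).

FIX = (r4, 0x25)

[0] flags=0000 → (cmp)
[1] flags=0000 GE?T → r0=0xa0
[2] flags=0000 MI?F → skip
[3] flags=1000 → (cmp)
[4] flags=1000 GT?F → skip
[5] flags=1000 MI?T → r1=0x07
[6] flags=1000 VC?T → r0=0x76
[7] flags=0010 → (cmp)
[8] flags=0010 GE?T → r0=0x44
[9] flags=0010 HI?T → r4=0x25
[10] flags=0010 GE?T → r0=0x49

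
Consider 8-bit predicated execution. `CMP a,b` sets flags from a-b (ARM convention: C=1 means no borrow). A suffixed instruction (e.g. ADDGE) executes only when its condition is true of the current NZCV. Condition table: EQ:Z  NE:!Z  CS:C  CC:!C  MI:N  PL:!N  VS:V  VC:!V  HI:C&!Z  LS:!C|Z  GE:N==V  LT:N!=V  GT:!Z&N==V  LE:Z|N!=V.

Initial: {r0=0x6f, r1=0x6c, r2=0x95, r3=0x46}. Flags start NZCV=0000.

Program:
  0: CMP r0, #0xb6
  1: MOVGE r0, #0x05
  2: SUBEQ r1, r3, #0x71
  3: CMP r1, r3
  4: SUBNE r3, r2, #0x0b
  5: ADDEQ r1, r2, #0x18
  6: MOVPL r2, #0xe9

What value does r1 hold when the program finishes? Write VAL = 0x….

VAL = 0x6c

0: ✓ CMP  NZCV=1001
1: ✓ MOVGE  r0←0x05
2: · SUBEQ
3: ✓ CMP  NZCV=0010
4: ✓ SUBNE  r3←0x8a
5: · ADDEQ
6: ✓ MOVPL  r2←0xe9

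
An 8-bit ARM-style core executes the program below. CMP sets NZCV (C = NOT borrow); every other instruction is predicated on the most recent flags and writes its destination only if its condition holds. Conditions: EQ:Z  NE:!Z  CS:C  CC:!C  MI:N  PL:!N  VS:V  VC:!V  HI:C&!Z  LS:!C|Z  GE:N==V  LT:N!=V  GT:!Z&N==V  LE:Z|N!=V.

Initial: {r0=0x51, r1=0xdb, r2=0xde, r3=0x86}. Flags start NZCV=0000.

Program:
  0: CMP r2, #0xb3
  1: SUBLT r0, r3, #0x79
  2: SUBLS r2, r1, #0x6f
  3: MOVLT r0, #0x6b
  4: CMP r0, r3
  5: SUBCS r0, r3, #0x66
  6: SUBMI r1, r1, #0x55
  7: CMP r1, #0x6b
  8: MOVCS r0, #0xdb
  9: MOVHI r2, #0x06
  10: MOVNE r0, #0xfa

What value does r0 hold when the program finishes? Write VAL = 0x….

0: ✓ CMP  NZCV=0010
1: · SUBLT
2: · SUBLS
3: · MOVLT
4: ✓ CMP  NZCV=1001
5: · SUBCS
6: ✓ SUBMI  r1←0x86
7: ✓ CMP  NZCV=0011
8: ✓ MOVCS  r0←0xdb
9: ✓ MOVHI  r2←0x06
10: ✓ MOVNE  r0←0xfa

VAL = 0xfa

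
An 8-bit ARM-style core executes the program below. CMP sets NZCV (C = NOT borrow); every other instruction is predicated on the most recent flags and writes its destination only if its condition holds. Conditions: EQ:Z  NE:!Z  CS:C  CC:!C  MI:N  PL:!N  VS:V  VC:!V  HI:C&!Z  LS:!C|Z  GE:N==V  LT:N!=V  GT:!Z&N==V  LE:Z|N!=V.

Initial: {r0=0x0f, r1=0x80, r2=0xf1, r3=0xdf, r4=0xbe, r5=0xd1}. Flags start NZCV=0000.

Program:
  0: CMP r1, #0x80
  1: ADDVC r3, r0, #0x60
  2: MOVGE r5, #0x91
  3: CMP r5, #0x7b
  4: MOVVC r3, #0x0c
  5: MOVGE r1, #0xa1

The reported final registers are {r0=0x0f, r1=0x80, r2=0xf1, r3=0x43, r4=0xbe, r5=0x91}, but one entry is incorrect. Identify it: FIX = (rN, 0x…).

0: ✓ CMP  NZCV=0110
1: ✓ ADDVC  r3←0x6f
2: ✓ MOVGE  r5←0x91
3: ✓ CMP  NZCV=0011
4: · MOVVC
5: · MOVGE

FIX = (r3, 0x6f)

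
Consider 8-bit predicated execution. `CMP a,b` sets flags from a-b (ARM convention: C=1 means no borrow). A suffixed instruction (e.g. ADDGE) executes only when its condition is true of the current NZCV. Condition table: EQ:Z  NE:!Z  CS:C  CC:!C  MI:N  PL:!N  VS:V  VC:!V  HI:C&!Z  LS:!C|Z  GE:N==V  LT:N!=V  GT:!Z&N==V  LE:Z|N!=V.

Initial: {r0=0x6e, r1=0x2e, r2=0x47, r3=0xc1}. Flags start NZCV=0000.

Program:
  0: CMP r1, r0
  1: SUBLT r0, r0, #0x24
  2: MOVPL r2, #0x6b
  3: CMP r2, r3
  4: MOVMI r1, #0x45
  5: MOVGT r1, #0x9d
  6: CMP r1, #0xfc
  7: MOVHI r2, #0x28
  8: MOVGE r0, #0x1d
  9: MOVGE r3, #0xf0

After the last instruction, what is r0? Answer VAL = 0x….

0: ✓ CMP  NZCV=1000
1: ✓ SUBLT  r0←0x4a
2: · MOVPL
3: ✓ CMP  NZCV=1001
4: ✓ MOVMI  r1←0x45
5: ✓ MOVGT  r1←0x9d
6: ✓ CMP  NZCV=1000
7: · MOVHI
8: · MOVGE
9: · MOVGE

VAL = 0x4a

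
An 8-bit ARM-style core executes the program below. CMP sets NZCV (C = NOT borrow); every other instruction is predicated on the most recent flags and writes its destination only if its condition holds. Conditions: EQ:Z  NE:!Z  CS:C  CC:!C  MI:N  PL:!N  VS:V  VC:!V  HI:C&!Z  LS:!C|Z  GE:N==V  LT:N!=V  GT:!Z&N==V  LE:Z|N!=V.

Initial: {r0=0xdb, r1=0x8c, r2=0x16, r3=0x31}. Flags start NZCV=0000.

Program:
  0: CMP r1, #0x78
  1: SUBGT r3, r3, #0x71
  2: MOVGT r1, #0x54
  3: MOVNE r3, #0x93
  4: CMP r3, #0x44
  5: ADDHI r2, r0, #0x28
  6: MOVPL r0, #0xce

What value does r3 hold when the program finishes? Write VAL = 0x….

0: ✓ CMP  NZCV=0011
1: · SUBGT
2: · MOVGT
3: ✓ MOVNE  r3←0x93
4: ✓ CMP  NZCV=0011
5: ✓ ADDHI  r2←0x03
6: ✓ MOVPL  r0←0xce

VAL = 0x93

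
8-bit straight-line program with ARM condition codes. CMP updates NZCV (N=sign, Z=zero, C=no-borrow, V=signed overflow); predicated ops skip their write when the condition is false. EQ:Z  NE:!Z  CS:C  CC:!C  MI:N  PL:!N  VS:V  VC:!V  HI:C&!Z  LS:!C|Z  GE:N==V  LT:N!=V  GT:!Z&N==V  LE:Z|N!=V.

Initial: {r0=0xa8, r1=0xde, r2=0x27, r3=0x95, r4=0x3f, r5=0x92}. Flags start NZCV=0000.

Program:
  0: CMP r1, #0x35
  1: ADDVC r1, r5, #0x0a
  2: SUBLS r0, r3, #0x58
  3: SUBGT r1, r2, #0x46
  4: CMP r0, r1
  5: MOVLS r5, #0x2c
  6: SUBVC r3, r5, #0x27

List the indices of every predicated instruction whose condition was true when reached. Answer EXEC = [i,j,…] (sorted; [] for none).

0: ✓ CMP  NZCV=1010
1: ✓ ADDVC  r1←0x9c
2: · SUBLS
3: · SUBGT
4: ✓ CMP  NZCV=0010
5: · MOVLS
6: ✓ SUBVC  r3←0x6b

EXEC = [1,6]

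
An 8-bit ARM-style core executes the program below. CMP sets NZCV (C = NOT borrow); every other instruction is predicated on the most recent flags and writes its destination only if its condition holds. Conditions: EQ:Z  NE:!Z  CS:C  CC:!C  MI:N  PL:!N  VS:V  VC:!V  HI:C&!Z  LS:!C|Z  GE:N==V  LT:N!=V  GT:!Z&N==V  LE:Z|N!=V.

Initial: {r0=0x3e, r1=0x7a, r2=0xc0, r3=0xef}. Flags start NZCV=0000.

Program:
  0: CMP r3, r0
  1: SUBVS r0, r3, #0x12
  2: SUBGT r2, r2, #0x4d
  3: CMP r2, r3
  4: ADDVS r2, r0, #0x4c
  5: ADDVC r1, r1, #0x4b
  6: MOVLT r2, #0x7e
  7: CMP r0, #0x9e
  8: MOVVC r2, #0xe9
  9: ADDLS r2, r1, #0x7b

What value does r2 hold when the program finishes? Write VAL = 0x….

0: ✓ CMP  NZCV=1010
1: · SUBVS
2: · SUBGT
3: ✓ CMP  NZCV=1000
4: · ADDVS
5: ✓ ADDVC  r1←0xc5
6: ✓ MOVLT  r2←0x7e
7: ✓ CMP  NZCV=1001
8: · MOVVC
9: ✓ ADDLS  r2←0x40

VAL = 0x40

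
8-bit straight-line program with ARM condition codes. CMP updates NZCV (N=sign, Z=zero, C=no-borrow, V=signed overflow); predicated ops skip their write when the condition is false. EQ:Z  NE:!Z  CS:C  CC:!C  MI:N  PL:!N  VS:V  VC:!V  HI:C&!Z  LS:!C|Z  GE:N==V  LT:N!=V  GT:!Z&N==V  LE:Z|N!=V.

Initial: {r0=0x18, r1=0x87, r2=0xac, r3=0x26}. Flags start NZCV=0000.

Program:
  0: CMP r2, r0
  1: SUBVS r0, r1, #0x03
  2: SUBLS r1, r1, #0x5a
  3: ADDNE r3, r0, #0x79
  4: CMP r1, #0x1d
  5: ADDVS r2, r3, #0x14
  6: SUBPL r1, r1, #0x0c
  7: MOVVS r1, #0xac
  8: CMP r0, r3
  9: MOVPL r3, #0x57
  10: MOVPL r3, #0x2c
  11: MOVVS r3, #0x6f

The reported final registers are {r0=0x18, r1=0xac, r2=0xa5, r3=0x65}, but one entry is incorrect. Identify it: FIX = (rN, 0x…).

0: ✓ CMP  NZCV=1010
1: · SUBVS
2: · SUBLS
3: ✓ ADDNE  r3←0x91
4: ✓ CMP  NZCV=0011
5: ✓ ADDVS  r2←0xa5
6: ✓ SUBPL  r1←0x7b
7: ✓ MOVVS  r1←0xac
8: ✓ CMP  NZCV=1001
9: · MOVPL
10: · MOVPL
11: ✓ MOVVS  r3←0x6f

FIX = (r3, 0x6f)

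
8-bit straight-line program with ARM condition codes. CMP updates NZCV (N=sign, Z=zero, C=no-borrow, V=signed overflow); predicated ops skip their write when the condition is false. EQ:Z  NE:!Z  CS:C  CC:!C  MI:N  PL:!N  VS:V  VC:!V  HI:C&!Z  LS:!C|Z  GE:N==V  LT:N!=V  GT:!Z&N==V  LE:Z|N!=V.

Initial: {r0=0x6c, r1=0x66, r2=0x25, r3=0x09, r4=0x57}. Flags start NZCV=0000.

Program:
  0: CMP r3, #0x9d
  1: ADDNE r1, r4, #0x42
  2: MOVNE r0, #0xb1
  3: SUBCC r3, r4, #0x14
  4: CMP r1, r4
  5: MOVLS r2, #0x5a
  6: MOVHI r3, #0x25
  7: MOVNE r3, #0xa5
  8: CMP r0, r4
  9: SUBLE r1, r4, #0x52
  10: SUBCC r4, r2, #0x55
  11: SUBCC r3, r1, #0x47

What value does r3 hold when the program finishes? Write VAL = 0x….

VAL = 0xa5

[0] flags=0000 → (cmp)
[1] flags=0000 NE?T → r1=0x99
[2] flags=0000 NE?T → r0=0xb1
[3] flags=0000 CC?T → r3=0x43
[4] flags=0011 → (cmp)
[5] flags=0011 LS?F → skip
[6] flags=0011 HI?T → r3=0x25
[7] flags=0011 NE?T → r3=0xa5
[8] flags=0011 → (cmp)
[9] flags=0011 LE?T → r1=0x05
[10] flags=0011 CC?F → skip
[11] flags=0011 CC?F → skip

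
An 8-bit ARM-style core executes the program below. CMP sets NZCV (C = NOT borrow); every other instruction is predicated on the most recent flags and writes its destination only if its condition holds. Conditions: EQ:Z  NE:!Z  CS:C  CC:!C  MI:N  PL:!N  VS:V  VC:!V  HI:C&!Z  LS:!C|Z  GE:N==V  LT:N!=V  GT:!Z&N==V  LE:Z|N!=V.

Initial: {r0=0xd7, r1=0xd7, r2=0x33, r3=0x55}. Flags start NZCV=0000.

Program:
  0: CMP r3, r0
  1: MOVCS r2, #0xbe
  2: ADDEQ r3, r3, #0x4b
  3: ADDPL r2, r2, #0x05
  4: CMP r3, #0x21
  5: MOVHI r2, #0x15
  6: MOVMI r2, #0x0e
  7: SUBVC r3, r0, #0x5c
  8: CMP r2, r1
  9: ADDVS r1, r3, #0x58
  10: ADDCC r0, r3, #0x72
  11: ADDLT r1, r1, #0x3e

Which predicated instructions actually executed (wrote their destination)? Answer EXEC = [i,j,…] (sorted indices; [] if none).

0: ✓ CMP  NZCV=0000
1: · MOVCS
2: · ADDEQ
3: ✓ ADDPL  r2←0x38
4: ✓ CMP  NZCV=0010
5: ✓ MOVHI  r2←0x15
6: · MOVMI
7: ✓ SUBVC  r3←0x7b
8: ✓ CMP  NZCV=0000
9: · ADDVS
10: ✓ ADDCC  r0←0xed
11: · ADDLT

EXEC = [3,5,7,10]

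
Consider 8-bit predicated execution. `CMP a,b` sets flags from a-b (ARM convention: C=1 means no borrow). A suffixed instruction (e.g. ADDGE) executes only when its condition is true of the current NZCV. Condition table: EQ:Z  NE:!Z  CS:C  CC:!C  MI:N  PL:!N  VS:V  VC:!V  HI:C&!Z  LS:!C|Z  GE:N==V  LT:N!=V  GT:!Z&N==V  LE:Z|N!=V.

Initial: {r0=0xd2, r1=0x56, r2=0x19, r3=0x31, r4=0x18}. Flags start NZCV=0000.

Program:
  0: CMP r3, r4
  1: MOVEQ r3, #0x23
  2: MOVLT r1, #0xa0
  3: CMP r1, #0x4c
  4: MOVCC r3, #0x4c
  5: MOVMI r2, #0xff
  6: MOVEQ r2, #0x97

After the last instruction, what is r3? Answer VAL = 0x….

VAL = 0x31

0: ✓ CMP  NZCV=0010
1: · MOVEQ
2: · MOVLT
3: ✓ CMP  NZCV=0010
4: · MOVCC
5: · MOVMI
6: · MOVEQ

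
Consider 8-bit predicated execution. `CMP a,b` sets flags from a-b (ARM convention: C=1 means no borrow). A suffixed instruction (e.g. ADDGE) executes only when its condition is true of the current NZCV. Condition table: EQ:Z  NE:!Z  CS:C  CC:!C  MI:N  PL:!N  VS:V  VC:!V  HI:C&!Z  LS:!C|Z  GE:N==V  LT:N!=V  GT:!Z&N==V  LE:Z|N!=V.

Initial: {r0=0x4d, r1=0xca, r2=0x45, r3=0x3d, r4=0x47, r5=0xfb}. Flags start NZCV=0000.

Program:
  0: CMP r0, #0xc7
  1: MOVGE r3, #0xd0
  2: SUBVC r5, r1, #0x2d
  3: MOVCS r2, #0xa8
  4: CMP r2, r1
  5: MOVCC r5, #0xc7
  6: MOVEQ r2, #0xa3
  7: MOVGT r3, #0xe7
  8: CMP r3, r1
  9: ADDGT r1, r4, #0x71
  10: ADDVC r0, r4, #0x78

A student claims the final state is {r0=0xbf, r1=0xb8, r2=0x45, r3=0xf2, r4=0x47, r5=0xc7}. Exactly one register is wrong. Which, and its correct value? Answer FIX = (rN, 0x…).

0: ✓ CMP  NZCV=1001
1: ✓ MOVGE  r3←0xd0
2: · SUBVC
3: · MOVCS
4: ✓ CMP  NZCV=0000
5: ✓ MOVCC  r5←0xc7
6: · MOVEQ
7: ✓ MOVGT  r3←0xe7
8: ✓ CMP  NZCV=0010
9: ✓ ADDGT  r1←0xb8
10: ✓ ADDVC  r0←0xbf

FIX = (r3, 0xe7)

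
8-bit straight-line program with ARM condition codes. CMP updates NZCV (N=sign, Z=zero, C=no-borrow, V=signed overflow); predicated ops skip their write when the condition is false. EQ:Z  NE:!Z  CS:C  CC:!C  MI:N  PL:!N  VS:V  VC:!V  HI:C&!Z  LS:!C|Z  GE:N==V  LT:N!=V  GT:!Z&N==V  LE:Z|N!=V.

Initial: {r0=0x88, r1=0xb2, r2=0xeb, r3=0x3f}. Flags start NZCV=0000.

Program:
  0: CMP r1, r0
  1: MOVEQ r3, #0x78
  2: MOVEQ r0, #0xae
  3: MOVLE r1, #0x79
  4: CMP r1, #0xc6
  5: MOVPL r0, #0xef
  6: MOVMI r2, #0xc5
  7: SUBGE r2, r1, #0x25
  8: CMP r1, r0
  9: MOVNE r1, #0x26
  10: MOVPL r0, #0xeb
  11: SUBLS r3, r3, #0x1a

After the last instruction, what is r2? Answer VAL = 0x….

VAL = 0xc5

[0] flags=0010 → (cmp)
[1] flags=0010 EQ?F → skip
[2] flags=0010 EQ?F → skip
[3] flags=0010 LE?F → skip
[4] flags=1000 → (cmp)
[5] flags=1000 PL?F → skip
[6] flags=1000 MI?T → r2=0xc5
[7] flags=1000 GE?F → skip
[8] flags=0010 → (cmp)
[9] flags=0010 NE?T → r1=0x26
[10] flags=0010 PL?T → r0=0xeb
[11] flags=0010 LS?F → skip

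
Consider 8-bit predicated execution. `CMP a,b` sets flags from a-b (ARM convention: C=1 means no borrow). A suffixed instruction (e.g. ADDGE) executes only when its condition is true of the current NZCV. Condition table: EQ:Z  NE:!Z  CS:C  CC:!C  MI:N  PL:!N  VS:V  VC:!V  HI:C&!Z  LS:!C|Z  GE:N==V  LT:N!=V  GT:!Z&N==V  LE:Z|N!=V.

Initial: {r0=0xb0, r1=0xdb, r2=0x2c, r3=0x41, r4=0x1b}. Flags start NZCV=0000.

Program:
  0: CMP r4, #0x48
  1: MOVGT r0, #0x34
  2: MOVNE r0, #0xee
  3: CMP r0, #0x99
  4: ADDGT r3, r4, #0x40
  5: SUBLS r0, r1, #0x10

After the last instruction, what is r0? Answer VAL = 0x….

VAL = 0xee

0: ✓ CMP  NZCV=1000
1: · MOVGT
2: ✓ MOVNE  r0←0xee
3: ✓ CMP  NZCV=0010
4: ✓ ADDGT  r3←0x5b
5: · SUBLS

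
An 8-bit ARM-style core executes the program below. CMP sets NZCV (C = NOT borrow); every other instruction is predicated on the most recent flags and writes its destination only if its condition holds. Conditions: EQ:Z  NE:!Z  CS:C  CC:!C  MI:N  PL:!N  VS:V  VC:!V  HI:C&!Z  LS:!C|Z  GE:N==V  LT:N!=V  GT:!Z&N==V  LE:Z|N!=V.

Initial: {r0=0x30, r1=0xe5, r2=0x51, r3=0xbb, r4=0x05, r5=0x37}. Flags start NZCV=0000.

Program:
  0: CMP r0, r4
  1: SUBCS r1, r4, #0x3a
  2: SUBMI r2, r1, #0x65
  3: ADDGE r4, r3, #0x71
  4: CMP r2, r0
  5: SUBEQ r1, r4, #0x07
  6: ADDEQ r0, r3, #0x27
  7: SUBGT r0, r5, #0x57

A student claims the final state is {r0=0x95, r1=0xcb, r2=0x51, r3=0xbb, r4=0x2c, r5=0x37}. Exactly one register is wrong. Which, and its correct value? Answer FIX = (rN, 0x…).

[0] flags=0010 → (cmp)
[1] flags=0010 CS?T → r1=0xcb
[2] flags=0010 MI?F → skip
[3] flags=0010 GE?T → r4=0x2c
[4] flags=0010 → (cmp)
[5] flags=0010 EQ?F → skip
[6] flags=0010 EQ?F → skip
[7] flags=0010 GT?T → r0=0xe0

FIX = (r0, 0xe0)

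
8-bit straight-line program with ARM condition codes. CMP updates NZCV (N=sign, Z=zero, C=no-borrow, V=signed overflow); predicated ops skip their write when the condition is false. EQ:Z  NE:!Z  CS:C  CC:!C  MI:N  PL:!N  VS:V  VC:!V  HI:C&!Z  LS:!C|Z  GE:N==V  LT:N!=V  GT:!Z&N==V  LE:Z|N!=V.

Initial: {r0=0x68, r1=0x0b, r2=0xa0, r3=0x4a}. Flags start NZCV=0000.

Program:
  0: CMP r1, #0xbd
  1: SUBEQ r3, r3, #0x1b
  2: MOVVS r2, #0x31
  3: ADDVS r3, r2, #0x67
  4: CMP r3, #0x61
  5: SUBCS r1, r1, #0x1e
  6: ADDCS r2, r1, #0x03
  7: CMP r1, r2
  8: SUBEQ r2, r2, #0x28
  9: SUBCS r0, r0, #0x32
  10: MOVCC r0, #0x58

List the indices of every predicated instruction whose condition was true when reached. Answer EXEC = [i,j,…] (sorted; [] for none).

EXEC = [10]

[0] flags=0000 → (cmp)
[1] flags=0000 EQ?F → skip
[2] flags=0000 VS?F → skip
[3] flags=0000 VS?F → skip
[4] flags=1000 → (cmp)
[5] flags=1000 CS?F → skip
[6] flags=1000 CS?F → skip
[7] flags=0000 → (cmp)
[8] flags=0000 EQ?F → skip
[9] flags=0000 CS?F → skip
[10] flags=0000 CC?T → r0=0x58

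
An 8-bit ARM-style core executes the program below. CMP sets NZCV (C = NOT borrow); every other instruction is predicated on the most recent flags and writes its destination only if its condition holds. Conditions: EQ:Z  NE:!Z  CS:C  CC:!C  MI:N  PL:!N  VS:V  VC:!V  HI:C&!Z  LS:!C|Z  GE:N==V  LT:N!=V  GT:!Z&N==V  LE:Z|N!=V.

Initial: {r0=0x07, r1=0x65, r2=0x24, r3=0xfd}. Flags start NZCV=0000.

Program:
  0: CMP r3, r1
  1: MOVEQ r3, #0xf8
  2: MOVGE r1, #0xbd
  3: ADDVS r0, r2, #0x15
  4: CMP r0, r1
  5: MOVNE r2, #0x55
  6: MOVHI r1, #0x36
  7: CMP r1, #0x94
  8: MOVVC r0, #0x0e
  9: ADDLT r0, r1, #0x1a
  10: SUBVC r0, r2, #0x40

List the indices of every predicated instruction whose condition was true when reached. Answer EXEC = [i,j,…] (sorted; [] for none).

0: ✓ CMP  NZCV=1010
1: · MOVEQ
2: · MOVGE
3: · ADDVS
4: ✓ CMP  NZCV=1000
5: ✓ MOVNE  r2←0x55
6: · MOVHI
7: ✓ CMP  NZCV=1001
8: · MOVVC
9: · ADDLT
10: · SUBVC

EXEC = [5]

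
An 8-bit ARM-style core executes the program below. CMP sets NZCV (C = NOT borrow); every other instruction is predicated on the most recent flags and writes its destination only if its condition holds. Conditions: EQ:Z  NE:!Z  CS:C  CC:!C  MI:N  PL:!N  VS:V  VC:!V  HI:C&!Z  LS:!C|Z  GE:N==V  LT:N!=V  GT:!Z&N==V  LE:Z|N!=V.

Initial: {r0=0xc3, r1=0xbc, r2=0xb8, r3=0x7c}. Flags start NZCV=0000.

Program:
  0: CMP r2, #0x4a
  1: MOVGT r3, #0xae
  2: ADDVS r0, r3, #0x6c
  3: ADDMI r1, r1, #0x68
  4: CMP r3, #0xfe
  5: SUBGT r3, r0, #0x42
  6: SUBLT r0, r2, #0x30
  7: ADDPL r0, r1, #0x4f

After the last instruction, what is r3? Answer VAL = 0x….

0: ✓ CMP  NZCV=0011
1: · MOVGT
2: ✓ ADDVS  r0←0xe8
3: · ADDMI
4: ✓ CMP  NZCV=0000
5: ✓ SUBGT  r3←0xa6
6: · SUBLT
7: ✓ ADDPL  r0←0x0b

VAL = 0xa6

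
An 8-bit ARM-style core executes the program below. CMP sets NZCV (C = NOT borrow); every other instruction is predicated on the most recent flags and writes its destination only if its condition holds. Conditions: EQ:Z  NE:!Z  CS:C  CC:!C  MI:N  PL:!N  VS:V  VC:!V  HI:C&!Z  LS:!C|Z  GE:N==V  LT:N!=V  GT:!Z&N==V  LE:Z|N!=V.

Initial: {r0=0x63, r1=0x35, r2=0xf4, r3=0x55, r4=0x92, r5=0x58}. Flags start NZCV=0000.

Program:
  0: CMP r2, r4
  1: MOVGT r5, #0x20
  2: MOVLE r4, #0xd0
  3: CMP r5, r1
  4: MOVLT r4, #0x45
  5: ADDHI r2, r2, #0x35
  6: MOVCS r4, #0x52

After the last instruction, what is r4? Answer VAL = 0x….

0: ✓ CMP  NZCV=0010
1: ✓ MOVGT  r5←0x20
2: · MOVLE
3: ✓ CMP  NZCV=1000
4: ✓ MOVLT  r4←0x45
5: · ADDHI
6: · MOVCS

VAL = 0x45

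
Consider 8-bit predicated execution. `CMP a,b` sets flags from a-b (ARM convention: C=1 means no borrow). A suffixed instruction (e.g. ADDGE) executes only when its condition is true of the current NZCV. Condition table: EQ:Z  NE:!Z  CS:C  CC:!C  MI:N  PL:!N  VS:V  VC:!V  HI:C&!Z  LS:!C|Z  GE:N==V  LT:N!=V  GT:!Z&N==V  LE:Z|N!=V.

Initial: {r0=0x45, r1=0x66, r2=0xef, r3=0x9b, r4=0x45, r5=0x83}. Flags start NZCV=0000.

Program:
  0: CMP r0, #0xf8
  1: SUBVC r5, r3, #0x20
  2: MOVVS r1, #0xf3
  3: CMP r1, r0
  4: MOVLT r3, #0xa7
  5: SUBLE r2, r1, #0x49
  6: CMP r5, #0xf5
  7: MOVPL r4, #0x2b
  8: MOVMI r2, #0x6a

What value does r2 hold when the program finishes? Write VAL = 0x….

VAL = 0x6a

0: ✓ CMP  NZCV=0000
1: ✓ SUBVC  r5←0x7b
2: · MOVVS
3: ✓ CMP  NZCV=0010
4: · MOVLT
5: · SUBLE
6: ✓ CMP  NZCV=1001
7: · MOVPL
8: ✓ MOVMI  r2←0x6a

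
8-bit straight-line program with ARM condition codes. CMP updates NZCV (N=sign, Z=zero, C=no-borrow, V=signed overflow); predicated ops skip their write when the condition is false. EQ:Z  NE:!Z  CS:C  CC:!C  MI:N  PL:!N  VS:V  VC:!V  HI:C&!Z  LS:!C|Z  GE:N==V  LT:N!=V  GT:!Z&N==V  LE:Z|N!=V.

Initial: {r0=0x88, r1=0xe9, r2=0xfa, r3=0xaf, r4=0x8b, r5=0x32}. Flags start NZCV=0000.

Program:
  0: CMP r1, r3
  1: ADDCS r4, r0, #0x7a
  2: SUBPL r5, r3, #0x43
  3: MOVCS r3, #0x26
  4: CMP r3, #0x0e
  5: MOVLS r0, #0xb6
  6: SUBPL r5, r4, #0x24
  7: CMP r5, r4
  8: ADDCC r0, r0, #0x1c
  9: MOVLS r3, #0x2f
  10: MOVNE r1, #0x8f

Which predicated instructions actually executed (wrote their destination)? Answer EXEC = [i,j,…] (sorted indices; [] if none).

0: ✓ CMP  NZCV=0010
1: ✓ ADDCS  r4←0x02
2: ✓ SUBPL  r5←0x6c
3: ✓ MOVCS  r3←0x26
4: ✓ CMP  NZCV=0010
5: · MOVLS
6: ✓ SUBPL  r5←0xde
7: ✓ CMP  NZCV=1010
8: · ADDCC
9: · MOVLS
10: ✓ MOVNE  r1←0x8f

EXEC = [1,2,3,6,10]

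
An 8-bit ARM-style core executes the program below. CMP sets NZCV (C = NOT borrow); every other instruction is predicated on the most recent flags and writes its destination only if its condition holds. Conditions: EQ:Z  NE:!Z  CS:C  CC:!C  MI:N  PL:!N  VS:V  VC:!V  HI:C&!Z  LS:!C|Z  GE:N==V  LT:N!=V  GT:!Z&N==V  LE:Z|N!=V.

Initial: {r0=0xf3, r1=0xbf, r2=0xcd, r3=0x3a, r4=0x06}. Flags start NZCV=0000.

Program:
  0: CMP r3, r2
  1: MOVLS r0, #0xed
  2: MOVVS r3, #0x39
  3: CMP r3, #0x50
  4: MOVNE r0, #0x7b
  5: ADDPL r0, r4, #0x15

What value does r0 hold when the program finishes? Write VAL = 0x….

VAL = 0x7b

0: ✓ CMP  NZCV=0000
1: ✓ MOVLS  r0←0xed
2: · MOVVS
3: ✓ CMP  NZCV=1000
4: ✓ MOVNE  r0←0x7b
5: · ADDPL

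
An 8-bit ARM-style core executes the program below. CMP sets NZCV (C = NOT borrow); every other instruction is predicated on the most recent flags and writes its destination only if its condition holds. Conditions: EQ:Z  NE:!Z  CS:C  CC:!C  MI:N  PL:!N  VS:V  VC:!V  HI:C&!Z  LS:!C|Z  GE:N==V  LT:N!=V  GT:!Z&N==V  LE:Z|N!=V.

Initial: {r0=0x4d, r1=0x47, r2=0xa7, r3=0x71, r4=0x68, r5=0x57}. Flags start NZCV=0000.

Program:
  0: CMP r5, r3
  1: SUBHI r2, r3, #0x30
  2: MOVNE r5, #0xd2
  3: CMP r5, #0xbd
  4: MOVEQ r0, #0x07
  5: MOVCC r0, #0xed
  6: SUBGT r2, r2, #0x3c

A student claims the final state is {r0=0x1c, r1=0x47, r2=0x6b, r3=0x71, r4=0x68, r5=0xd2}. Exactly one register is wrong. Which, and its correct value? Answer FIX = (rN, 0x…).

0: ✓ CMP  NZCV=1000
1: · SUBHI
2: ✓ MOVNE  r5←0xd2
3: ✓ CMP  NZCV=0010
4: · MOVEQ
5: · MOVCC
6: ✓ SUBGT  r2←0x6b

FIX = (r0, 0x4d)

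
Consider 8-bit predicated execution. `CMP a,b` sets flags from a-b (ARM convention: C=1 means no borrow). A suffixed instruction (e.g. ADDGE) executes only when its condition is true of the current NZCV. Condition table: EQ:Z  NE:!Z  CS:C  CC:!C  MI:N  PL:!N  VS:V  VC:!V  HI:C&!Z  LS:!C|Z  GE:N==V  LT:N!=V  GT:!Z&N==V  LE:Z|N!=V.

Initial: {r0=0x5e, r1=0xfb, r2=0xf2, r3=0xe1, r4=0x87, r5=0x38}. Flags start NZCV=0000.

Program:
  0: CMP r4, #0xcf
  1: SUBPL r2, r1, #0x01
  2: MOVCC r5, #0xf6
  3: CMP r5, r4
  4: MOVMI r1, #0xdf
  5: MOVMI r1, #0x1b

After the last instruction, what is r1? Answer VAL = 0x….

VAL = 0xfb

[0] flags=1000 → (cmp)
[1] flags=1000 PL?F → skip
[2] flags=1000 CC?T → r5=0xf6
[3] flags=0010 → (cmp)
[4] flags=0010 MI?F → skip
[5] flags=0010 MI?F → skip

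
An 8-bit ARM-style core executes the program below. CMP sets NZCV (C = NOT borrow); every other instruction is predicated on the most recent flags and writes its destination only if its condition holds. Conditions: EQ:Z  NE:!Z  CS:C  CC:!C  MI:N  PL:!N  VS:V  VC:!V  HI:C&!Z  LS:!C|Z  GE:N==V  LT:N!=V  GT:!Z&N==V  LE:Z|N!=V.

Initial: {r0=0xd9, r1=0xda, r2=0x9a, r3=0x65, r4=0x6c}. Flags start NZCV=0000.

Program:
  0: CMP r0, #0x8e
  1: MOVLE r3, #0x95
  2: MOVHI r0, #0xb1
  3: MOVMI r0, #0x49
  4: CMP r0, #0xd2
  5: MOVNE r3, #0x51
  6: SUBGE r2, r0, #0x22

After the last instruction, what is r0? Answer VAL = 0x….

0: ✓ CMP  NZCV=0010
1: · MOVLE
2: ✓ MOVHI  r0←0xb1
3: · MOVMI
4: ✓ CMP  NZCV=1000
5: ✓ MOVNE  r3←0x51
6: · SUBGE

VAL = 0xb1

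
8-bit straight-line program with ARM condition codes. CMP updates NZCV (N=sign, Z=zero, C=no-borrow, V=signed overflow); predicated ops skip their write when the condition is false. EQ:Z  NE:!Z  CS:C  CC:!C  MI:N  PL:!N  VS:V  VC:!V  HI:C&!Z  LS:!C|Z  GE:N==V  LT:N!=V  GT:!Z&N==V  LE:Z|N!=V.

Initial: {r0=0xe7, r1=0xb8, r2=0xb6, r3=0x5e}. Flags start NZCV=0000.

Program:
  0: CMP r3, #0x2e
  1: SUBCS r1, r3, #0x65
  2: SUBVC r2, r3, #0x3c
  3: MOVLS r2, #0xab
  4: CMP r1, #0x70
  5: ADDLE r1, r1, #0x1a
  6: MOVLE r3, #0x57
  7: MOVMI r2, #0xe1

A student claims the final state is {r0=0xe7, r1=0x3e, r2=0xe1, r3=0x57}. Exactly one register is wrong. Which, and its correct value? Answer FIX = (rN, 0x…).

FIX = (r1, 0x13)

[0] flags=0010 → (cmp)
[1] flags=0010 CS?T → r1=0xf9
[2] flags=0010 VC?T → r2=0x22
[3] flags=0010 LS?F → skip
[4] flags=1010 → (cmp)
[5] flags=1010 LE?T → r1=0x13
[6] flags=1010 LE?T → r3=0x57
[7] flags=1010 MI?T → r2=0xe1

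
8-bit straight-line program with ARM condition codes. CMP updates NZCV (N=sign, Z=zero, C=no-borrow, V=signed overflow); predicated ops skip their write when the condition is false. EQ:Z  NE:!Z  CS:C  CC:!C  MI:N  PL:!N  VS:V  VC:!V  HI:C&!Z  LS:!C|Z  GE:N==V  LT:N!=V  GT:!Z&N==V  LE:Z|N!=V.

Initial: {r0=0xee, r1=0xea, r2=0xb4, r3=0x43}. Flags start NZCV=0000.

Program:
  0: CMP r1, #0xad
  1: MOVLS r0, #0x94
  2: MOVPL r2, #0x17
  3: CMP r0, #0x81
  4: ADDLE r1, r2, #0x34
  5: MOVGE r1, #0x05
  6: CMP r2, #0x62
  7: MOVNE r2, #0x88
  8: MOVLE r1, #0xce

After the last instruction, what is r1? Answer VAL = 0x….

VAL = 0xce

[0] flags=0010 → (cmp)
[1] flags=0010 LS?F → skip
[2] flags=0010 PL?T → r2=0x17
[3] flags=0010 → (cmp)
[4] flags=0010 LE?F → skip
[5] flags=0010 GE?T → r1=0x05
[6] flags=1000 → (cmp)
[7] flags=1000 NE?T → r2=0x88
[8] flags=1000 LE?T → r1=0xce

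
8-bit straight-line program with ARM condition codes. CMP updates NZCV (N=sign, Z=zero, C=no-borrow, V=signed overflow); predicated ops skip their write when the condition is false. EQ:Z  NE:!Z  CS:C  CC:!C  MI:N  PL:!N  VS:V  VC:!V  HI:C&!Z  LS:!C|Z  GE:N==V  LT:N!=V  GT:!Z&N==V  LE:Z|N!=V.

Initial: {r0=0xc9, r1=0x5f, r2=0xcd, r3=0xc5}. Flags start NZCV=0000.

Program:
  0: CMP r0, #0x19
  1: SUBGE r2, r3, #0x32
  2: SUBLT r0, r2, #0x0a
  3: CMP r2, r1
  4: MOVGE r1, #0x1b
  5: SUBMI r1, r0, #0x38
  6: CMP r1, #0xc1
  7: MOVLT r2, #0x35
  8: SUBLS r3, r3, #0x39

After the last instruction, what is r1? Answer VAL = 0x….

[0] flags=1010 → (cmp)
[1] flags=1010 GE?F → skip
[2] flags=1010 LT?T → r0=0xc3
[3] flags=0011 → (cmp)
[4] flags=0011 GE?F → skip
[5] flags=0011 MI?F → skip
[6] flags=1001 → (cmp)
[7] flags=1001 LT?F → skip
[8] flags=1001 LS?T → r3=0x8c

VAL = 0x5f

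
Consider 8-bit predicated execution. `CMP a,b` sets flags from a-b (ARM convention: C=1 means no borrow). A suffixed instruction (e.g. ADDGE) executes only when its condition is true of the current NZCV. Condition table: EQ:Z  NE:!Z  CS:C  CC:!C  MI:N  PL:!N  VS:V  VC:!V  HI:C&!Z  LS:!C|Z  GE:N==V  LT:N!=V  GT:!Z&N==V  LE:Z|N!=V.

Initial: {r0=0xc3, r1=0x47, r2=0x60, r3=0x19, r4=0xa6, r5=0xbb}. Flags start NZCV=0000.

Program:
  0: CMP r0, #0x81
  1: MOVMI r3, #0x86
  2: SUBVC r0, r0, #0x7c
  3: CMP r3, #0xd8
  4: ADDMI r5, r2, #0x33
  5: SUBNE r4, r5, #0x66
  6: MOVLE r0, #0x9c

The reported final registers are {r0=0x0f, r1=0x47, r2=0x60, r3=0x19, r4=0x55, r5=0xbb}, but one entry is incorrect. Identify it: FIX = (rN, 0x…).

[0] flags=0010 → (cmp)
[1] flags=0010 MI?F → skip
[2] flags=0010 VC?T → r0=0x47
[3] flags=0000 → (cmp)
[4] flags=0000 MI?F → skip
[5] flags=0000 NE?T → r4=0x55
[6] flags=0000 LE?F → skip

FIX = (r0, 0x47)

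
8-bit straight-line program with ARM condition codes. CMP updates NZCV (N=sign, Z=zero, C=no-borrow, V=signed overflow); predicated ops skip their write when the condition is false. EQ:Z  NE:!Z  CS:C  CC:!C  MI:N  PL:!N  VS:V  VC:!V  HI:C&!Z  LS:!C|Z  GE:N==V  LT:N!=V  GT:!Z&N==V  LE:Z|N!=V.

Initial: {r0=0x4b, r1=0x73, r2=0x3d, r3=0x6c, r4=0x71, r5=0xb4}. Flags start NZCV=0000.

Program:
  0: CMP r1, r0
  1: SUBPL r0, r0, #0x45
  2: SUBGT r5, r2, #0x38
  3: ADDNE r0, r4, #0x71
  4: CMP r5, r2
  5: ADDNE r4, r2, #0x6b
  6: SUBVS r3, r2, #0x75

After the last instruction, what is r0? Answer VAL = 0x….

[0] flags=0010 → (cmp)
[1] flags=0010 PL?T → r0=0x06
[2] flags=0010 GT?T → r5=0x05
[3] flags=0010 NE?T → r0=0xe2
[4] flags=1000 → (cmp)
[5] flags=1000 NE?T → r4=0xa8
[6] flags=1000 VS?F → skip

VAL = 0xe2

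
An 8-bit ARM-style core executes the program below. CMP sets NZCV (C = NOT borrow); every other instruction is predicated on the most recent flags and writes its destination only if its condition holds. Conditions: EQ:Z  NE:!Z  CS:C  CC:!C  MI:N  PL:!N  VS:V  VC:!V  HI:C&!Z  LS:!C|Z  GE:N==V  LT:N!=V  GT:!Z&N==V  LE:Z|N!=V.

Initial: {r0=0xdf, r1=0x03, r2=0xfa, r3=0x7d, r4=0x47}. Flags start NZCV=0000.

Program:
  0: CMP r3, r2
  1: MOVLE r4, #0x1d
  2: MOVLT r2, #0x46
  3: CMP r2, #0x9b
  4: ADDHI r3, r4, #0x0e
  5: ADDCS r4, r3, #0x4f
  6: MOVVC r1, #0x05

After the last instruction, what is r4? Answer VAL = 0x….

0: ✓ CMP  NZCV=1001
1: · MOVLE
2: · MOVLT
3: ✓ CMP  NZCV=0010
4: ✓ ADDHI  r3←0x55
5: ✓ ADDCS  r4←0xa4
6: ✓ MOVVC  r1←0x05

VAL = 0xa4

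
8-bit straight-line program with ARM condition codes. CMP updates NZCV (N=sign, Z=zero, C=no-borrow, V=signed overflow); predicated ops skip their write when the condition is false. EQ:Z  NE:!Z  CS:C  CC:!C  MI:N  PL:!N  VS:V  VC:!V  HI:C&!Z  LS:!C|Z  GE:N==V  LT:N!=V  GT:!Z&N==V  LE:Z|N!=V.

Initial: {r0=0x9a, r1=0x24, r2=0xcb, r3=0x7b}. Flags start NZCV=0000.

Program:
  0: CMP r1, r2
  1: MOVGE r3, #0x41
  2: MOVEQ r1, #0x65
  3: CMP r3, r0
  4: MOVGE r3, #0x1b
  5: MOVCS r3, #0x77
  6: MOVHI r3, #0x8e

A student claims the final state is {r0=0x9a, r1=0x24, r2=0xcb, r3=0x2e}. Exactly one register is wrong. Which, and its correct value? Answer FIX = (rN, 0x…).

FIX = (r3, 0x1b)

0: ✓ CMP  NZCV=0000
1: ✓ MOVGE  r3←0x41
2: · MOVEQ
3: ✓ CMP  NZCV=1001
4: ✓ MOVGE  r3←0x1b
5: · MOVCS
6: · MOVHI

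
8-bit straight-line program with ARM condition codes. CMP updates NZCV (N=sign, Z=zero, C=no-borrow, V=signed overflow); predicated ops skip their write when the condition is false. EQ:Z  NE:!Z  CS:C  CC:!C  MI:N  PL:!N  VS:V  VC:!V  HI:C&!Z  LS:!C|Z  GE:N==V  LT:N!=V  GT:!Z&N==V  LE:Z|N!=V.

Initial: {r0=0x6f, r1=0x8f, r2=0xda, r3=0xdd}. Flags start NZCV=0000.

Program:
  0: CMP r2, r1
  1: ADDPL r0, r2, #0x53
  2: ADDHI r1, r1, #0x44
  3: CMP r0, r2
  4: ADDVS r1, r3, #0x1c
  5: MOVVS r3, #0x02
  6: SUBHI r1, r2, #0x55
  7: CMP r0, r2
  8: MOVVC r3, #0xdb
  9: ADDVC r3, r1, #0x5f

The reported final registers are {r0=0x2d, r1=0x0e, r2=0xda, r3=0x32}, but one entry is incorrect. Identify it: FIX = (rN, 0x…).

[0] flags=0010 → (cmp)
[1] flags=0010 PL?T → r0=0x2d
[2] flags=0010 HI?T → r1=0xd3
[3] flags=0000 → (cmp)
[4] flags=0000 VS?F → skip
[5] flags=0000 VS?F → skip
[6] flags=0000 HI?F → skip
[7] flags=0000 → (cmp)
[8] flags=0000 VC?T → r3=0xdb
[9] flags=0000 VC?T → r3=0x32

FIX = (r1, 0xd3)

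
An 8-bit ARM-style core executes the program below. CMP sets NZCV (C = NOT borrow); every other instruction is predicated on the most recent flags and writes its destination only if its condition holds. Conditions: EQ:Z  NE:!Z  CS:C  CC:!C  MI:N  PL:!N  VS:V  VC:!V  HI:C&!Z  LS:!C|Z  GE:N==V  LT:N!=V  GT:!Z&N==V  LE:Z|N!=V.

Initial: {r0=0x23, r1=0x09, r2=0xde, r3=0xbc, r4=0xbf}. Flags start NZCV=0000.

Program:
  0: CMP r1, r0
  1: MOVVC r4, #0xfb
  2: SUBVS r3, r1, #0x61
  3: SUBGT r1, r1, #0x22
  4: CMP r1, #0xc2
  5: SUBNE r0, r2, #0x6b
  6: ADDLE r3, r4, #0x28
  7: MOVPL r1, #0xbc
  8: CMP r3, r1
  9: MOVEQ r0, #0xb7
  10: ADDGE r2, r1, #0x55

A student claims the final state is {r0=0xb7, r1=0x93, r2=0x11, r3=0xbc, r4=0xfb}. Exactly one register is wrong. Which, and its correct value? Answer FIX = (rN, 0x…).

FIX = (r1, 0xbc)

[0] flags=1000 → (cmp)
[1] flags=1000 VC?T → r4=0xfb
[2] flags=1000 VS?F → skip
[3] flags=1000 GT?F → skip
[4] flags=0000 → (cmp)
[5] flags=0000 NE?T → r0=0x73
[6] flags=0000 LE?F → skip
[7] flags=0000 PL?T → r1=0xbc
[8] flags=0110 → (cmp)
[9] flags=0110 EQ?T → r0=0xb7
[10] flags=0110 GE?T → r2=0x11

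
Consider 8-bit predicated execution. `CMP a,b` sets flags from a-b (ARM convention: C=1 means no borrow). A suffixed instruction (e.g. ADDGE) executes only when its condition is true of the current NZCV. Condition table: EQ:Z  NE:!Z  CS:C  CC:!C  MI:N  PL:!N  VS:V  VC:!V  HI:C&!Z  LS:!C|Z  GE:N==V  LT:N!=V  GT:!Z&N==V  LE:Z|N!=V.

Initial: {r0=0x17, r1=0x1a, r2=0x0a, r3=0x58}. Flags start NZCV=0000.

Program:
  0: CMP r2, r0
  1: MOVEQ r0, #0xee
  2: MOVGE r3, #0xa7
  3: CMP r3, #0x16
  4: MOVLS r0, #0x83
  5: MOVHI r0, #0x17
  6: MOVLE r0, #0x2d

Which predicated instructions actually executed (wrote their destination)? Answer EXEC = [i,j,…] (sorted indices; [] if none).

[0] flags=1000 → (cmp)
[1] flags=1000 EQ?F → skip
[2] flags=1000 GE?F → skip
[3] flags=0010 → (cmp)
[4] flags=0010 LS?F → skip
[5] flags=0010 HI?T → r0=0x17
[6] flags=0010 LE?F → skip

EXEC = [5]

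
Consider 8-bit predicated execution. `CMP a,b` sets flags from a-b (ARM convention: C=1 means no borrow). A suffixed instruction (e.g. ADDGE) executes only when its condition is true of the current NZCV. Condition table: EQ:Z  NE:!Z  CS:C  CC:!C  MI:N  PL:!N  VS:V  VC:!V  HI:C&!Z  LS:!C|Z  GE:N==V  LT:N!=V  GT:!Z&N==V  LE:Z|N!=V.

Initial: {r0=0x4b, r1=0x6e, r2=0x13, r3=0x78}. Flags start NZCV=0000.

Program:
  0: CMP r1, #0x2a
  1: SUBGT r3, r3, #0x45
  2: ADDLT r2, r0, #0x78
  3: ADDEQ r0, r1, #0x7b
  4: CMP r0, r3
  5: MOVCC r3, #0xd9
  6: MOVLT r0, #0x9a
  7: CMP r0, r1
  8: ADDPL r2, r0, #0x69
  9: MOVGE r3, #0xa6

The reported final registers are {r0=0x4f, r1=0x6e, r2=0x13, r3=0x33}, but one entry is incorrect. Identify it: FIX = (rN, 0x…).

[0] flags=0010 → (cmp)
[1] flags=0010 GT?T → r3=0x33
[2] flags=0010 LT?F → skip
[3] flags=0010 EQ?F → skip
[4] flags=0010 → (cmp)
[5] flags=0010 CC?F → skip
[6] flags=0010 LT?F → skip
[7] flags=1000 → (cmp)
[8] flags=1000 PL?F → skip
[9] flags=1000 GE?F → skip

FIX = (r0, 0x4b)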